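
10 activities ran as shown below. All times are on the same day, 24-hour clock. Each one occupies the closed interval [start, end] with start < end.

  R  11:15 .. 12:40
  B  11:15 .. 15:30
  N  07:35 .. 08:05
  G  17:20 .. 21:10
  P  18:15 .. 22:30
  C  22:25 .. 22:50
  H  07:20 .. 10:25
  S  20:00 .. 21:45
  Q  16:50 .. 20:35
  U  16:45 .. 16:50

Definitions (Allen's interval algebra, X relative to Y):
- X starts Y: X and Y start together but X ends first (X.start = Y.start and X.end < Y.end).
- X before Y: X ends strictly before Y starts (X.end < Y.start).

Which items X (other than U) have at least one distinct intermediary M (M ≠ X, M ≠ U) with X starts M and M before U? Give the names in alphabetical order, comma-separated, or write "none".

Target U = [16:45, 16:50].
Intermediaries M with M before U: B, H, N, R.
Via B — items with X starts B: R.
Via H — items with X starts H: none.
Via N — items with X starts N: none.
Via R — items with X starts R: none.
Union: R.

R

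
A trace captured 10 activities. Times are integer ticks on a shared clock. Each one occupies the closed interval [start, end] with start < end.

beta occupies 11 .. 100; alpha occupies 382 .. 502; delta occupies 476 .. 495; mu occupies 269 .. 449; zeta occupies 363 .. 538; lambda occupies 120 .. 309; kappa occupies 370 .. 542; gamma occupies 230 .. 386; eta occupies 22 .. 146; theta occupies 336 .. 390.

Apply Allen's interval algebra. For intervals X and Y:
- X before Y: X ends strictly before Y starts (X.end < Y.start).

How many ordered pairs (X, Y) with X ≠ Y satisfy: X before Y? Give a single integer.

23

Checking all 90 ordered pairs for relation 'before'; matching pairs in alphabetical order:
(beta, alpha): beta before alpha ✓
(beta, delta): beta before delta ✓
(beta, gamma): beta before gamma ✓
(beta, kappa): beta before kappa ✓
(beta, lambda): beta before lambda ✓
(beta, mu): beta before mu ✓
(beta, theta): beta before theta ✓
(beta, zeta): beta before zeta ✓
(eta, alpha): eta before alpha ✓
(eta, delta): eta before delta ✓
(eta, gamma): eta before gamma ✓
(eta, kappa): eta before kappa ✓
(eta, mu): eta before mu ✓
(eta, theta): eta before theta ✓
(eta, zeta): eta before zeta ✓
(gamma, delta): gamma before delta ✓
(lambda, alpha): lambda before alpha ✓
(lambda, delta): lambda before delta ✓
(lambda, kappa): lambda before kappa ✓
(lambda, theta): lambda before theta ✓
(lambda, zeta): lambda before zeta ✓
(mu, delta): mu before delta ✓
(theta, delta): theta before delta ✓
Count: 23.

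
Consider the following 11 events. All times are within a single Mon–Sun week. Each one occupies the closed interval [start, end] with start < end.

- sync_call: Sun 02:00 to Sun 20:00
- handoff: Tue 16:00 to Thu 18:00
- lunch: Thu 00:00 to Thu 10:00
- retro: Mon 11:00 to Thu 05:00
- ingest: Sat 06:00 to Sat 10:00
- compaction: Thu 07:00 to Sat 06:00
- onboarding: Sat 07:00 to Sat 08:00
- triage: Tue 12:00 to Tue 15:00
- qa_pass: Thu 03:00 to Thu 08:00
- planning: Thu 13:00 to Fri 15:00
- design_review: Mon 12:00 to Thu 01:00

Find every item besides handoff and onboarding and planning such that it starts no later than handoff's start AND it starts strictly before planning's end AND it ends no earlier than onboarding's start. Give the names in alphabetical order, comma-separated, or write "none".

Conditions: its start is no later than handoff's start (X.start <= Tue 16:00) AND its start is strictly before planning's end (X.start < Fri 15:00) AND its end is no earlier than onboarding's start (X.end >= Sat 07:00).
compaction: start Thu 07:00 <= Tue 16:00? ✗; start Thu 07:00 < Fri 15:00? ✓; end Sat 06:00 >= Sat 07:00? ✗ → no.
design_review: start Mon 12:00 <= Tue 16:00? ✓; start Mon 12:00 < Fri 15:00? ✓; end Thu 01:00 >= Sat 07:00? ✗ → no.
ingest: start Sat 06:00 <= Tue 16:00? ✗; start Sat 06:00 < Fri 15:00? ✗; end Sat 10:00 >= Sat 07:00? ✓ → no.
lunch: start Thu 00:00 <= Tue 16:00? ✗; start Thu 00:00 < Fri 15:00? ✓; end Thu 10:00 >= Sat 07:00? ✗ → no.
qa_pass: start Thu 03:00 <= Tue 16:00? ✗; start Thu 03:00 < Fri 15:00? ✓; end Thu 08:00 >= Sat 07:00? ✗ → no.
retro: start Mon 11:00 <= Tue 16:00? ✓; start Mon 11:00 < Fri 15:00? ✓; end Thu 05:00 >= Sat 07:00? ✗ → no.
sync_call: start Sun 02:00 <= Tue 16:00? ✗; start Sun 02:00 < Fri 15:00? ✗; end Sun 20:00 >= Sat 07:00? ✓ → no.
triage: start Tue 12:00 <= Tue 16:00? ✓; start Tue 12:00 < Fri 15:00? ✓; end Tue 15:00 >= Sat 07:00? ✗ → no.
Result: none.

none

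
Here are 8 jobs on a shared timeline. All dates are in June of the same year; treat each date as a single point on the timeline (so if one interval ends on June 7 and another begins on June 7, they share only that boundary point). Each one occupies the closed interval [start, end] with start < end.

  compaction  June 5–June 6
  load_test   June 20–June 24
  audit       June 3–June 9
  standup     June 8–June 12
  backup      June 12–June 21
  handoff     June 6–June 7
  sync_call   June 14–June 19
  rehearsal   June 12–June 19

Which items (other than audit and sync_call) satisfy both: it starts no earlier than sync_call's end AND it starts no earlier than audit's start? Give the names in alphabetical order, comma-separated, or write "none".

Conditions: its start is no earlier than sync_call's end (X.start >= June 19) AND its start is no earlier than audit's start (X.start >= June 3).
backup: start June 12 >= June 19? ✗; start June 12 >= June 3? ✓ → no.
compaction: start June 5 >= June 19? ✗; start June 5 >= June 3? ✓ → no.
handoff: start June 6 >= June 19? ✗; start June 6 >= June 3? ✓ → no.
load_test: start June 20 >= June 19? ✓; start June 20 >= June 3? ✓ → yes.
rehearsal: start June 12 >= June 19? ✗; start June 12 >= June 3? ✓ → no.
standup: start June 8 >= June 19? ✗; start June 8 >= June 3? ✓ → no.
Result: load_test.

load_test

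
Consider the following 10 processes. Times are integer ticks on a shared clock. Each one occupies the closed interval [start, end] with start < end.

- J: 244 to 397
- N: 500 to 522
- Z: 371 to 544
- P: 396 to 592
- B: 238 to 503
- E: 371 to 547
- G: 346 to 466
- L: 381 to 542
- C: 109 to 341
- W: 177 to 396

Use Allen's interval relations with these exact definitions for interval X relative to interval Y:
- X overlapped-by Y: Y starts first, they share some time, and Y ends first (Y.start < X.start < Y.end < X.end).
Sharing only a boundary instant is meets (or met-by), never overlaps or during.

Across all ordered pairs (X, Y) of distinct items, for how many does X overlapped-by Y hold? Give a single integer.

26

Checking all 90 ordered pairs for relation 'overlapped-by'; matching pairs in alphabetical order:
(B, C): B overlapped-by C ✓
(B, W): B overlapped-by W ✓
(E, B): E overlapped-by B ✓
(E, G): E overlapped-by G ✓
(E, J): E overlapped-by J ✓
(E, W): E overlapped-by W ✓
(G, J): G overlapped-by J ✓
(G, W): G overlapped-by W ✓
(J, C): J overlapped-by C ✓
(J, W): J overlapped-by W ✓
(L, B): L overlapped-by B ✓
(L, G): L overlapped-by G ✓
(L, J): L overlapped-by J ✓
(L, W): L overlapped-by W ✓
(N, B): N overlapped-by B ✓
(P, B): P overlapped-by B ✓
(P, E): P overlapped-by E ✓
(P, G): P overlapped-by G ✓
(P, J): P overlapped-by J ✓
(P, L): P overlapped-by L ✓
(P, Z): P overlapped-by Z ✓
(W, C): W overlapped-by C ✓
(Z, B): Z overlapped-by B ✓
(Z, G): Z overlapped-by G ✓
... plus 2 further pairs not listed.
Count: 26.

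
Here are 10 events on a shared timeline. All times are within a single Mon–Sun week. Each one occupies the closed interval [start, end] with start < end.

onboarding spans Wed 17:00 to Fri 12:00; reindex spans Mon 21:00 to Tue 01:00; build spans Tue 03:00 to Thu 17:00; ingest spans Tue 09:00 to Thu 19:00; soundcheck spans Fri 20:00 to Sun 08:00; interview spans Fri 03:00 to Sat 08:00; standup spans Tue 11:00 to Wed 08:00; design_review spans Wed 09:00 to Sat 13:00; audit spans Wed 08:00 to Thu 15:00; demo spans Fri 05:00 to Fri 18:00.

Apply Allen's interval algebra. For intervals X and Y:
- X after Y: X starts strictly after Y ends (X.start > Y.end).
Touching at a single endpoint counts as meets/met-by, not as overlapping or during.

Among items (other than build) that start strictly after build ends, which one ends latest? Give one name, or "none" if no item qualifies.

Target build = [Tue 03:00, Thu 17:00].
audit [Wed 08:00, Thu 15:00] → during → excluded.
demo [Fri 05:00, Fri 18:00] → after → candidate.
design_review [Wed 09:00, Sat 13:00] → overlapped-by → excluded.
ingest [Tue 09:00, Thu 19:00] → overlapped-by → excluded.
interview [Fri 03:00, Sat 08:00] → after → candidate.
onboarding [Wed 17:00, Fri 12:00] → overlapped-by → excluded.
reindex [Mon 21:00, Tue 01:00] → before → excluded.
soundcheck [Fri 20:00, Sun 08:00] → after → candidate.
standup [Tue 11:00, Wed 08:00] → during → excluded.
Among candidates, latest end is Sun 08:00 → soundcheck.

soundcheck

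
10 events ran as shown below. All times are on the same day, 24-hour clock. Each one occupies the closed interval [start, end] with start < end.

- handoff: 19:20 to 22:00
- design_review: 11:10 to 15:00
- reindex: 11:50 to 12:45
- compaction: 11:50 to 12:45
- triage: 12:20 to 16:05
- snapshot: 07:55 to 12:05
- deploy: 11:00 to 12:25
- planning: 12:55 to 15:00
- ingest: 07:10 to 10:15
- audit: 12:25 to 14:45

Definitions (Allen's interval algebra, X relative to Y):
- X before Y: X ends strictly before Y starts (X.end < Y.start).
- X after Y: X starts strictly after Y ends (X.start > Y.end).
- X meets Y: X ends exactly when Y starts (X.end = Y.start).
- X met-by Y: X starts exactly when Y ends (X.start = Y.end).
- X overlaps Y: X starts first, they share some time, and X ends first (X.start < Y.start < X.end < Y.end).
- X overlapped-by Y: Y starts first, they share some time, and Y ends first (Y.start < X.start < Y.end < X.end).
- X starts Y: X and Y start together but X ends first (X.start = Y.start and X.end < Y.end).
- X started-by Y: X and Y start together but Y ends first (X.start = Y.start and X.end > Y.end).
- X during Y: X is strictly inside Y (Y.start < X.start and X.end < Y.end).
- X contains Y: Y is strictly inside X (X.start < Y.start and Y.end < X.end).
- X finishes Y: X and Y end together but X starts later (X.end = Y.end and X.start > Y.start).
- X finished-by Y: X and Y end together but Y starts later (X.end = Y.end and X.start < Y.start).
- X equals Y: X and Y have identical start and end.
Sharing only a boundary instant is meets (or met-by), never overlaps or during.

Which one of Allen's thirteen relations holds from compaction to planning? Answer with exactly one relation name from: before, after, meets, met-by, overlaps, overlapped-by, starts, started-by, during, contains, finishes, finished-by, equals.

compaction = [11:50, 12:45]; planning = [12:55, 15:00].
Compare endpoints: compaction.start < planning.start, compaction.start < planning.end, compaction.end < planning.start, compaction.end < planning.end.
That pattern is 'before'.

before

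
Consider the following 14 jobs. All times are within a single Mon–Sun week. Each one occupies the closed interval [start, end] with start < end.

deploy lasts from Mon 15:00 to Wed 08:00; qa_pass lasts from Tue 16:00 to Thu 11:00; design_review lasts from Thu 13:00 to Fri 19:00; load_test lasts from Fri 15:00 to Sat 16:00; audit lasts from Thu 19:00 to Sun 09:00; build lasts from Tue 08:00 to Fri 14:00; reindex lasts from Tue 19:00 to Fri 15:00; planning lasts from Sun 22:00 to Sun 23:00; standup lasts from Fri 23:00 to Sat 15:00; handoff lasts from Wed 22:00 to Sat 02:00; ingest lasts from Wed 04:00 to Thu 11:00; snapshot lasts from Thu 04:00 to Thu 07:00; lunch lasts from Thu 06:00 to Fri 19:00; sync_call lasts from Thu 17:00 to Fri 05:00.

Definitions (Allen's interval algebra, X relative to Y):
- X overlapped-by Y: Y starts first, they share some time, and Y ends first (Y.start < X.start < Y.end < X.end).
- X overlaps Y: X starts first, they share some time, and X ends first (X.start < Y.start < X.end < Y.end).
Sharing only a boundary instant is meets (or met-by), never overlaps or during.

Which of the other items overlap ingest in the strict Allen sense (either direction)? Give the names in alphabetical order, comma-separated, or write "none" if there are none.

deploy, handoff, lunch

Target ingest = [Wed 04:00, Thu 11:00].
audit [Thu 19:00, Sun 09:00] → after → no.
build [Tue 08:00, Fri 14:00] → contains → no.
deploy [Mon 15:00, Wed 08:00] → overlaps → yes.
design_review [Thu 13:00, Fri 19:00] → after → no.
handoff [Wed 22:00, Sat 02:00] → overlapped-by → yes.
load_test [Fri 15:00, Sat 16:00] → after → no.
lunch [Thu 06:00, Fri 19:00] → overlapped-by → yes.
planning [Sun 22:00, Sun 23:00] → after → no.
qa_pass [Tue 16:00, Thu 11:00] → finished-by → no.
reindex [Tue 19:00, Fri 15:00] → contains → no.
snapshot [Thu 04:00, Thu 07:00] → during → no.
standup [Fri 23:00, Sat 15:00] → after → no.
sync_call [Thu 17:00, Fri 05:00] → after → no.
Result: deploy, handoff, lunch.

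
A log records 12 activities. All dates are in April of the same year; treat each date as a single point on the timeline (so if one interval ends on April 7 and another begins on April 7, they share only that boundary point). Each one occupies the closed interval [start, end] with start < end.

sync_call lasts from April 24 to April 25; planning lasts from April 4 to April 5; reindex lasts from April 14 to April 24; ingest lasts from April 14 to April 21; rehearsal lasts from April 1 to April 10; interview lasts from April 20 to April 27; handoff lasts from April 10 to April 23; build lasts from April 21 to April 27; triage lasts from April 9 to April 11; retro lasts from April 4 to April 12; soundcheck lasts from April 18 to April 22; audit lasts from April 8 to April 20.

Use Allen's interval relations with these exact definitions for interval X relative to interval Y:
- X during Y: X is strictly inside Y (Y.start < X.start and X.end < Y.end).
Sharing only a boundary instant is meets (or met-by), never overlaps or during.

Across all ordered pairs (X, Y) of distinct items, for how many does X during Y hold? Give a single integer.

8

Checking all 132 ordered pairs for relation 'during'; matching pairs in alphabetical order:
(ingest, handoff): ingest during handoff ✓
(planning, rehearsal): planning during rehearsal ✓
(soundcheck, handoff): soundcheck during handoff ✓
(soundcheck, reindex): soundcheck during reindex ✓
(sync_call, build): sync_call during build ✓
(sync_call, interview): sync_call during interview ✓
(triage, audit): triage during audit ✓
(triage, retro): triage during retro ✓
Count: 8.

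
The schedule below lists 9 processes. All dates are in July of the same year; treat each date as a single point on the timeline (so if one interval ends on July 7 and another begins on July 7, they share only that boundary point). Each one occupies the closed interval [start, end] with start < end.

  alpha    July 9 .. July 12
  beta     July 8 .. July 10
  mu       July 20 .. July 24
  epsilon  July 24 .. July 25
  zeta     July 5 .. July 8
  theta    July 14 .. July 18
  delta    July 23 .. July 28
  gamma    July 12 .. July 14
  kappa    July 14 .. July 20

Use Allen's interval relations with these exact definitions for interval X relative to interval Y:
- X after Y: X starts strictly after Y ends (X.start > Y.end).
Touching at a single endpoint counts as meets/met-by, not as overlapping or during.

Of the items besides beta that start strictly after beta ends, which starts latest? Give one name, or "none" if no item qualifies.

Target beta = [July 8, July 10].
alpha [July 9, July 12] → overlapped-by → excluded.
delta [July 23, July 28] → after → candidate.
epsilon [July 24, July 25] → after → candidate.
gamma [July 12, July 14] → after → candidate.
kappa [July 14, July 20] → after → candidate.
mu [July 20, July 24] → after → candidate.
theta [July 14, July 18] → after → candidate.
zeta [July 5, July 8] → meets → excluded.
Among candidates, latest start is July 24 → epsilon.

epsilon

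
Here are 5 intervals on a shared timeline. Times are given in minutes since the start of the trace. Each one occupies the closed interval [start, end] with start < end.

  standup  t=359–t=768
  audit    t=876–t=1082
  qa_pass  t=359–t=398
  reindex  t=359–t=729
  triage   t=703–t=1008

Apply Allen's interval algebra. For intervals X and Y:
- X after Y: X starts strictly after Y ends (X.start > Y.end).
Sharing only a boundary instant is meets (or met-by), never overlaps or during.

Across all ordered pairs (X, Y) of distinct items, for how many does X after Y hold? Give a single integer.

Checking all 20 ordered pairs for relation 'after'; matching pairs in alphabetical order:
(audit, qa_pass): audit after qa_pass ✓
(audit, reindex): audit after reindex ✓
(audit, standup): audit after standup ✓
(triage, qa_pass): triage after qa_pass ✓
Count: 4.

4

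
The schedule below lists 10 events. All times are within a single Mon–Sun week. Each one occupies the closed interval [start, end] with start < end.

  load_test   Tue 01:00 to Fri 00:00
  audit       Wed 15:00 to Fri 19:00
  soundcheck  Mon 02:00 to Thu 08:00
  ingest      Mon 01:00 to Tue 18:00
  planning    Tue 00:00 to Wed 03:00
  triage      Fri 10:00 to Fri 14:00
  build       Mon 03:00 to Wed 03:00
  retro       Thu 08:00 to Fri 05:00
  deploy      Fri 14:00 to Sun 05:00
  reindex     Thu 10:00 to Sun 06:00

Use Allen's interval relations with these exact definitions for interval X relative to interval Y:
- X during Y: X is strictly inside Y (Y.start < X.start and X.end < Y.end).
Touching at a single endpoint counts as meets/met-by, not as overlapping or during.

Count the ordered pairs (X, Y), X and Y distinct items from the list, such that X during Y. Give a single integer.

6

Checking all 90 ordered pairs for relation 'during'; matching pairs in alphabetical order:
(build, soundcheck): build during soundcheck ✓
(deploy, reindex): deploy during reindex ✓
(planning, soundcheck): planning during soundcheck ✓
(retro, audit): retro during audit ✓
(triage, audit): triage during audit ✓
(triage, reindex): triage during reindex ✓
Count: 6.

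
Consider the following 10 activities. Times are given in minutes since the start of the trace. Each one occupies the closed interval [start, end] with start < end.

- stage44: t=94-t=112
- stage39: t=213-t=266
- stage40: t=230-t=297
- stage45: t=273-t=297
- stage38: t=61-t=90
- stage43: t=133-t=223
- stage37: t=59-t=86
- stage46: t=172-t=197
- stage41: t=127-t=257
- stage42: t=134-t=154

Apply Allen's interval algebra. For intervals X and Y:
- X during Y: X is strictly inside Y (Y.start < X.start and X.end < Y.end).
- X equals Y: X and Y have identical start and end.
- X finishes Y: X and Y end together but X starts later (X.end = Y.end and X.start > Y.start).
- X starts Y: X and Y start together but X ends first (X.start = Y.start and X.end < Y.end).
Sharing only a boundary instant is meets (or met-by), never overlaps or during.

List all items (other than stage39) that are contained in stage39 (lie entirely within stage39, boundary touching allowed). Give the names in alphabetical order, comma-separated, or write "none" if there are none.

none

Target stage39 = [t=213, t=266].
stage37 [t=59, t=86] → before → no.
stage38 [t=61, t=90] → before → no.
stage40 [t=230, t=297] → overlapped-by → no.
stage41 [t=127, t=257] → overlaps → no.
stage42 [t=134, t=154] → before → no.
stage43 [t=133, t=223] → overlaps → no.
stage44 [t=94, t=112] → before → no.
stage45 [t=273, t=297] → after → no.
stage46 [t=172, t=197] → before → no.
Result: none.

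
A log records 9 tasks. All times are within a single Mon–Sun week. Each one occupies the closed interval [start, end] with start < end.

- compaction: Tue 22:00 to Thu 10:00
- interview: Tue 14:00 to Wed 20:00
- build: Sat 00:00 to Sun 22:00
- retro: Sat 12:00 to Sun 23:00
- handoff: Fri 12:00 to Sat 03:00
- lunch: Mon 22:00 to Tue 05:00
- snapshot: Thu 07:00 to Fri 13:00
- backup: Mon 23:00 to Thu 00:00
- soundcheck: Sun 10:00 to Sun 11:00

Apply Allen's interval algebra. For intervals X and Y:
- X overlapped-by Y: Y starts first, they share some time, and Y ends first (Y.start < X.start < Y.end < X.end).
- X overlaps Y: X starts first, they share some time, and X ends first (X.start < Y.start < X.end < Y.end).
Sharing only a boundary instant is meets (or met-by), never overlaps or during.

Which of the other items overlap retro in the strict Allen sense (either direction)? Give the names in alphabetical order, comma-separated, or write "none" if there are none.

Target retro = [Sat 12:00, Sun 23:00].
backup [Mon 23:00, Thu 00:00] → before → no.
build [Sat 00:00, Sun 22:00] → overlaps → yes.
compaction [Tue 22:00, Thu 10:00] → before → no.
handoff [Fri 12:00, Sat 03:00] → before → no.
interview [Tue 14:00, Wed 20:00] → before → no.
lunch [Mon 22:00, Tue 05:00] → before → no.
snapshot [Thu 07:00, Fri 13:00] → before → no.
soundcheck [Sun 10:00, Sun 11:00] → during → no.
Result: build.

build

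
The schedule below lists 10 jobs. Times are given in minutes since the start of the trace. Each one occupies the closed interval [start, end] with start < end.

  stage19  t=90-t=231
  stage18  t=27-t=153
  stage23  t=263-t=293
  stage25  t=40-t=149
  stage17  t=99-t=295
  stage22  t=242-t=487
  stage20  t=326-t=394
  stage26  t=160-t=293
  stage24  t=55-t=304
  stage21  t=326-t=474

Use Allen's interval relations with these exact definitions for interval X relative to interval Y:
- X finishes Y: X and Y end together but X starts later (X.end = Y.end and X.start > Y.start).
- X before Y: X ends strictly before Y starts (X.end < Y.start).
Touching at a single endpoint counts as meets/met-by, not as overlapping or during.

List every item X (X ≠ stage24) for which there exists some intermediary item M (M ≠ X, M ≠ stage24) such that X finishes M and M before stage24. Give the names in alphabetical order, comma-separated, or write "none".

Target stage24 = [t=55, t=304].
Intermediaries M with M before stage24: none.
Union: none.

none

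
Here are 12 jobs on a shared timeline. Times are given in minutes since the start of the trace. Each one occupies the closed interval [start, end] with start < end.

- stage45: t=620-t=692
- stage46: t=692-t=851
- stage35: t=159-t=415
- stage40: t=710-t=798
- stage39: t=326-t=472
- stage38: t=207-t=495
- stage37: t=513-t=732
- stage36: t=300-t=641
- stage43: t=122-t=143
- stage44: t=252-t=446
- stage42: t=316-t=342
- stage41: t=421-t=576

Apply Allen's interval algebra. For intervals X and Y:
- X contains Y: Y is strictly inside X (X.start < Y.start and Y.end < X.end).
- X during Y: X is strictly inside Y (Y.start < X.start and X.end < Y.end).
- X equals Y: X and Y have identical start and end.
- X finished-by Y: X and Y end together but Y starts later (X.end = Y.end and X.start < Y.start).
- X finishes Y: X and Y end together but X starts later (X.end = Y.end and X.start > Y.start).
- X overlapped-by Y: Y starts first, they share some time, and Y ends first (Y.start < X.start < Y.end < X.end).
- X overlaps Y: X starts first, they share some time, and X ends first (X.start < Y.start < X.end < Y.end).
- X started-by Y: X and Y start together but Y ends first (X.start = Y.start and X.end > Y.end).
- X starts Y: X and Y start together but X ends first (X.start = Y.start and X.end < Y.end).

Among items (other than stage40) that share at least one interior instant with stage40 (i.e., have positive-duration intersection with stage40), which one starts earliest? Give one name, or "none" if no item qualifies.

stage37

Target stage40 = [t=710, t=798].
stage35 [t=159, t=415] → before → excluded.
stage36 [t=300, t=641] → before → excluded.
stage37 [t=513, t=732] → overlaps → candidate.
stage38 [t=207, t=495] → before → excluded.
stage39 [t=326, t=472] → before → excluded.
stage41 [t=421, t=576] → before → excluded.
stage42 [t=316, t=342] → before → excluded.
stage43 [t=122, t=143] → before → excluded.
stage44 [t=252, t=446] → before → excluded.
stage45 [t=620, t=692] → before → excluded.
stage46 [t=692, t=851] → contains → candidate.
Among candidates, earliest start is t=513 → stage37.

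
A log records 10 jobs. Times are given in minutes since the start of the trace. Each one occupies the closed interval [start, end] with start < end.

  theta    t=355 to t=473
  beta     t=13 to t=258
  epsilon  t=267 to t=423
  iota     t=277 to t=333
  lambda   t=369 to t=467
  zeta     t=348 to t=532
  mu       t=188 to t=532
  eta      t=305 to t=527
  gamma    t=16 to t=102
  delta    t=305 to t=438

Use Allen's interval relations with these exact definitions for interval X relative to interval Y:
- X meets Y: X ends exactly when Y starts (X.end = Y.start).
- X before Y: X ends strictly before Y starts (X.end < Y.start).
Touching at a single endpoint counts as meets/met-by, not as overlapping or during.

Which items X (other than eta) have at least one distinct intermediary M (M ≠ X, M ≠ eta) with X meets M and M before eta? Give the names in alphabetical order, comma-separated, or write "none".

none

Target eta = [t=305, t=527].
Intermediaries M with M before eta: beta, gamma.
Via beta — items with X meets beta: none.
Via gamma — items with X meets gamma: none.
Union: none.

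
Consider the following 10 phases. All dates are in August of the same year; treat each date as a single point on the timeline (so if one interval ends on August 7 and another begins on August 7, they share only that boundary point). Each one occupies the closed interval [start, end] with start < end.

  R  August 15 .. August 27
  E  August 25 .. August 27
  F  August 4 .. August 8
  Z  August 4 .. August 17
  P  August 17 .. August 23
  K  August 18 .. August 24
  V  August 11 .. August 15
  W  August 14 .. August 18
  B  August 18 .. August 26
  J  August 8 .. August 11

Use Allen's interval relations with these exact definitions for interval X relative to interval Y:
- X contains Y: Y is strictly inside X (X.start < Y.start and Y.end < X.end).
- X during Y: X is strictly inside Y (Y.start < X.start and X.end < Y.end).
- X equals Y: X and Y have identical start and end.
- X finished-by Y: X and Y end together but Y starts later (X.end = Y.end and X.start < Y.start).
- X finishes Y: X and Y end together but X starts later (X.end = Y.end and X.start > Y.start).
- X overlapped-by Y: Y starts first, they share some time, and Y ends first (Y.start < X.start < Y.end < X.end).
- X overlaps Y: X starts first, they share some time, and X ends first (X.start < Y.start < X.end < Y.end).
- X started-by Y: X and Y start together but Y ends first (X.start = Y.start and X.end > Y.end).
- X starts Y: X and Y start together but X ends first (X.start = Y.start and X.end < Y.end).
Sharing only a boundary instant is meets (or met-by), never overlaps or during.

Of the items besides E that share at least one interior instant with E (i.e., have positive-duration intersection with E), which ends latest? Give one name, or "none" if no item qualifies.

R

Target E = [August 25, August 27].
B [August 18, August 26] → overlaps → candidate.
F [August 4, August 8] → before → excluded.
J [August 8, August 11] → before → excluded.
K [August 18, August 24] → before → excluded.
P [August 17, August 23] → before → excluded.
R [August 15, August 27] → finished-by → candidate.
V [August 11, August 15] → before → excluded.
W [August 14, August 18] → before → excluded.
Z [August 4, August 17] → before → excluded.
Among candidates, latest end is August 27 → R.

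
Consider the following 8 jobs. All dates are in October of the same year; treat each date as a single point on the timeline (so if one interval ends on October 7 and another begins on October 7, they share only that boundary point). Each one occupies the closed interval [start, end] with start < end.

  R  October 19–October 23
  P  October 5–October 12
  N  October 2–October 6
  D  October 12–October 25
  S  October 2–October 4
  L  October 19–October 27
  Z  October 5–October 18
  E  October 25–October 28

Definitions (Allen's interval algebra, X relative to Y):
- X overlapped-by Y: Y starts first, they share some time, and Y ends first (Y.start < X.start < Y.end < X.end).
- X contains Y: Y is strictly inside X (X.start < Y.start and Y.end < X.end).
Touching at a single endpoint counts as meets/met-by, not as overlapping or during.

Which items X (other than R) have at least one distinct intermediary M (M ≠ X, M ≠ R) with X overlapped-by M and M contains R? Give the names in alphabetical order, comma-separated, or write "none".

L

Target R = [October 19, October 23].
Intermediaries M with M contains R: D.
Via D — items with X overlapped-by D: L.
Union: L.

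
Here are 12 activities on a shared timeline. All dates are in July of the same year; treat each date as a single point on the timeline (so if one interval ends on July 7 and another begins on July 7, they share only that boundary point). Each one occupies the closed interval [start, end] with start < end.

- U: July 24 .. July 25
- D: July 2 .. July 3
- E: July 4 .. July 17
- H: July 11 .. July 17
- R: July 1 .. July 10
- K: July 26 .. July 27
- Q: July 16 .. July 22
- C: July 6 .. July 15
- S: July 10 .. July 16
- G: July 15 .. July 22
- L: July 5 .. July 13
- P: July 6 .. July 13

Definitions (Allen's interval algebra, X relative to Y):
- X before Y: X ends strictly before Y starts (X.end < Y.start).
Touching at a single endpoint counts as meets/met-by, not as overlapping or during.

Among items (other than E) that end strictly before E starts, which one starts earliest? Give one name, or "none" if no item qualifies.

D

Target E = [July 4, July 17].
C [July 6, July 15] → during → excluded.
D [July 2, July 3] → before → candidate.
G [July 15, July 22] → overlapped-by → excluded.
H [July 11, July 17] → finishes → excluded.
K [July 26, July 27] → after → excluded.
L [July 5, July 13] → during → excluded.
P [July 6, July 13] → during → excluded.
Q [July 16, July 22] → overlapped-by → excluded.
R [July 1, July 10] → overlaps → excluded.
S [July 10, July 16] → during → excluded.
U [July 24, July 25] → after → excluded.
Among candidates, earliest start is July 2 → D.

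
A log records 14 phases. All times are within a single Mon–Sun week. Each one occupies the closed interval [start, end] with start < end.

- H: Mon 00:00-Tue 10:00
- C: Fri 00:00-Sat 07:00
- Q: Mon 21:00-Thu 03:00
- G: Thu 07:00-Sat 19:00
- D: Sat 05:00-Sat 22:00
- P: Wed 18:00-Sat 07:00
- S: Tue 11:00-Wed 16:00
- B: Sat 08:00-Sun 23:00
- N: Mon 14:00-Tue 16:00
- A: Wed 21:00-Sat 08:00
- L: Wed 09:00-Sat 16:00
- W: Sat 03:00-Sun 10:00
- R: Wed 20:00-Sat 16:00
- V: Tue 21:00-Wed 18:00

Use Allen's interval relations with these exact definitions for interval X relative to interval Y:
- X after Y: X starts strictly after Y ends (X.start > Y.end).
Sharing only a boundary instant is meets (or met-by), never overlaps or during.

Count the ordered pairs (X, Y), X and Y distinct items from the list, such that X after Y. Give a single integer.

Checking all 182 ordered pairs for relation 'after'; matching pairs in alphabetical order:
(A, H): A after H ✓
(A, N): A after N ✓
(A, S): A after S ✓
(A, V): A after V ✓
(B, C): B after C ✓
(B, H): B after H ✓
(B, N): B after N ✓
(B, P): B after P ✓
(B, Q): B after Q ✓
(B, S): B after S ✓
(B, V): B after V ✓
(C, H): C after H ✓
(C, N): C after N ✓
(C, Q): C after Q ✓
(C, S): C after S ✓
(C, V): C after V ✓
(D, H): D after H ✓
(D, N): D after N ✓
(D, Q): D after Q ✓
(D, S): D after S ✓
(D, V): D after V ✓
(G, H): G after H ✓
(G, N): G after N ✓
(G, Q): G after Q ✓
... plus 19 further pairs not listed.
Count: 43.

43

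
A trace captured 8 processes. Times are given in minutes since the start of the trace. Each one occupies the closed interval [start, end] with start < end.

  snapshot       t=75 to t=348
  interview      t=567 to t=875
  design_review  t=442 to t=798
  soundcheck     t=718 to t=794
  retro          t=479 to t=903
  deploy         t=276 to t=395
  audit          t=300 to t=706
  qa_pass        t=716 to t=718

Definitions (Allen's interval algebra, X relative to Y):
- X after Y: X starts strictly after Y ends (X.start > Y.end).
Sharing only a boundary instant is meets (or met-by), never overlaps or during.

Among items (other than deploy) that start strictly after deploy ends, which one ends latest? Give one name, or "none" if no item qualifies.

retro

Target deploy = [t=276, t=395].
audit [t=300, t=706] → overlapped-by → excluded.
design_review [t=442, t=798] → after → candidate.
interview [t=567, t=875] → after → candidate.
qa_pass [t=716, t=718] → after → candidate.
retro [t=479, t=903] → after → candidate.
snapshot [t=75, t=348] → overlaps → excluded.
soundcheck [t=718, t=794] → after → candidate.
Among candidates, latest end is t=903 → retro.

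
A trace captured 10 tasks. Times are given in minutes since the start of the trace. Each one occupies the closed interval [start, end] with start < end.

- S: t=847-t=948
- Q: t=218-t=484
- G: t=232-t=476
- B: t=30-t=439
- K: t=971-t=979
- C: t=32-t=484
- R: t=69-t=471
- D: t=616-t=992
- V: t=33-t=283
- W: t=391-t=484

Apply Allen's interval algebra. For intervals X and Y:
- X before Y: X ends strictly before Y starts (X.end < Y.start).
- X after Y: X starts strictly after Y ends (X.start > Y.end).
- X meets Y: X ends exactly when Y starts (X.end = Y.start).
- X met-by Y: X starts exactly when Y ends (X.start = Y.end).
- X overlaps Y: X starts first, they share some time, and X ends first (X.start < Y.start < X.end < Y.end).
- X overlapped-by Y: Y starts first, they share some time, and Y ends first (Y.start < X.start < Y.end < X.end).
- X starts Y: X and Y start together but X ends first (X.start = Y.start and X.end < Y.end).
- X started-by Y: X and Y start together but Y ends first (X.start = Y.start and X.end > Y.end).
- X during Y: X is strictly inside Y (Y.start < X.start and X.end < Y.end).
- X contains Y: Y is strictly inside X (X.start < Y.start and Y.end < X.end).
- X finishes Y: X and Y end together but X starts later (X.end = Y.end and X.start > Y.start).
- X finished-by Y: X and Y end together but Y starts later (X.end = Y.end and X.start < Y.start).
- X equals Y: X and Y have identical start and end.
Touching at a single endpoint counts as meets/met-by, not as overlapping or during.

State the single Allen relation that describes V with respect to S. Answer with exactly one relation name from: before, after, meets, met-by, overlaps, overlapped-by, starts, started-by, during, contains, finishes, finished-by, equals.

V = [t=33, t=283]; S = [t=847, t=948].
Compare endpoints: V.start < S.start, V.start < S.end, V.end < S.start, V.end < S.end.
That pattern is 'before'.

before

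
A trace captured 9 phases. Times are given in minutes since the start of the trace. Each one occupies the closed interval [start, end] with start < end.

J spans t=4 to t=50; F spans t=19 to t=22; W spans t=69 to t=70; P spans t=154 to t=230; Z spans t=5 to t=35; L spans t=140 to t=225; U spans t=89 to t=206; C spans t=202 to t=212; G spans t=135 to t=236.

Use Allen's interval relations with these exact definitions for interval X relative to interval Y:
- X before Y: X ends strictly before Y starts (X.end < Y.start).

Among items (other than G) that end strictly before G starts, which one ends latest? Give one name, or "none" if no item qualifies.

W

Target G = [t=135, t=236].
C [t=202, t=212] → during → excluded.
F [t=19, t=22] → before → candidate.
J [t=4, t=50] → before → candidate.
L [t=140, t=225] → during → excluded.
P [t=154, t=230] → during → excluded.
U [t=89, t=206] → overlaps → excluded.
W [t=69, t=70] → before → candidate.
Z [t=5, t=35] → before → candidate.
Among candidates, latest end is t=70 → W.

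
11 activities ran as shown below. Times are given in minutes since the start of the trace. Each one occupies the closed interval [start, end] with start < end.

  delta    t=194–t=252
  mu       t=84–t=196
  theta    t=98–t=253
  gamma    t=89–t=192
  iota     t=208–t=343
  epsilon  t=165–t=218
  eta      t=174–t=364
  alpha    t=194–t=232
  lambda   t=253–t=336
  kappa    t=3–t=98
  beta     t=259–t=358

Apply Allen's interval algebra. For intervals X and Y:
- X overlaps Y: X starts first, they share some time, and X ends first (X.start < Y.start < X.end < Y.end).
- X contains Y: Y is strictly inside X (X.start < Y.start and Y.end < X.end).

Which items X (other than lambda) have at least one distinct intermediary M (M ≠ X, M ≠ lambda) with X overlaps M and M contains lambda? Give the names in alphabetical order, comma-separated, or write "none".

Target lambda = [t=253, t=336].
Intermediaries M with M contains lambda: eta, iota.
Via eta — items with X overlaps eta: epsilon, gamma, mu, theta.
Via iota — items with X overlaps iota: alpha, delta, epsilon, theta.
Union: alpha, delta, epsilon, gamma, mu, theta.

alpha, delta, epsilon, gamma, mu, theta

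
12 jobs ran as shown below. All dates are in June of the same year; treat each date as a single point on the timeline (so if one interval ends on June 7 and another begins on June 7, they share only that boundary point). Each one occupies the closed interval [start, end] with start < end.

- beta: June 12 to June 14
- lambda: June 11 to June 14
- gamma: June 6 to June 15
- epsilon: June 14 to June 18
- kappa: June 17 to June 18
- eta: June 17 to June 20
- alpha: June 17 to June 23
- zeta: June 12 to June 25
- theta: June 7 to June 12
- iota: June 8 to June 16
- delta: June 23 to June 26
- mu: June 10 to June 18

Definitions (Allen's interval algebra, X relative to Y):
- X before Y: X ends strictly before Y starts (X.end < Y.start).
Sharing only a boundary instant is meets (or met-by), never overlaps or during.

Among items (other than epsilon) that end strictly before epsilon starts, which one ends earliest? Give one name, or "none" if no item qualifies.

theta

Target epsilon = [June 14, June 18].
alpha [June 17, June 23] → overlapped-by → excluded.
beta [June 12, June 14] → meets → excluded.
delta [June 23, June 26] → after → excluded.
eta [June 17, June 20] → overlapped-by → excluded.
gamma [June 6, June 15] → overlaps → excluded.
iota [June 8, June 16] → overlaps → excluded.
kappa [June 17, June 18] → finishes → excluded.
lambda [June 11, June 14] → meets → excluded.
mu [June 10, June 18] → finished-by → excluded.
theta [June 7, June 12] → before → candidate.
zeta [June 12, June 25] → contains → excluded.
Among candidates, earliest end is June 12 → theta.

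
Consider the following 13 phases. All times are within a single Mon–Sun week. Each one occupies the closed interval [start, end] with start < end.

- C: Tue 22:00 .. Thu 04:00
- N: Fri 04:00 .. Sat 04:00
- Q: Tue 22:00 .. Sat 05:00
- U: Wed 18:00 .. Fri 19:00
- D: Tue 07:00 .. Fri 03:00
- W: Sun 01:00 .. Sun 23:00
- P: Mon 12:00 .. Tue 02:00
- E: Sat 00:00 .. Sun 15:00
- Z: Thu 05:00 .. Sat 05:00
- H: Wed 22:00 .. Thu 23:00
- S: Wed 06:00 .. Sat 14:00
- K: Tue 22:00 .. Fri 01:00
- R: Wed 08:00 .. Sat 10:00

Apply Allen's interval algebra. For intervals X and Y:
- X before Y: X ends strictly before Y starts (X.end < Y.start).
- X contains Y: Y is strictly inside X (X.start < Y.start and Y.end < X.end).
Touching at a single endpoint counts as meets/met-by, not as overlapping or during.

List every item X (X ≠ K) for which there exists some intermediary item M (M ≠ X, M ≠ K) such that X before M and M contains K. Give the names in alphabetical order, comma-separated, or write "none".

P

Target K = [Tue 22:00, Fri 01:00].
Intermediaries M with M contains K: D.
Via D — items with X before D: P.
Union: P.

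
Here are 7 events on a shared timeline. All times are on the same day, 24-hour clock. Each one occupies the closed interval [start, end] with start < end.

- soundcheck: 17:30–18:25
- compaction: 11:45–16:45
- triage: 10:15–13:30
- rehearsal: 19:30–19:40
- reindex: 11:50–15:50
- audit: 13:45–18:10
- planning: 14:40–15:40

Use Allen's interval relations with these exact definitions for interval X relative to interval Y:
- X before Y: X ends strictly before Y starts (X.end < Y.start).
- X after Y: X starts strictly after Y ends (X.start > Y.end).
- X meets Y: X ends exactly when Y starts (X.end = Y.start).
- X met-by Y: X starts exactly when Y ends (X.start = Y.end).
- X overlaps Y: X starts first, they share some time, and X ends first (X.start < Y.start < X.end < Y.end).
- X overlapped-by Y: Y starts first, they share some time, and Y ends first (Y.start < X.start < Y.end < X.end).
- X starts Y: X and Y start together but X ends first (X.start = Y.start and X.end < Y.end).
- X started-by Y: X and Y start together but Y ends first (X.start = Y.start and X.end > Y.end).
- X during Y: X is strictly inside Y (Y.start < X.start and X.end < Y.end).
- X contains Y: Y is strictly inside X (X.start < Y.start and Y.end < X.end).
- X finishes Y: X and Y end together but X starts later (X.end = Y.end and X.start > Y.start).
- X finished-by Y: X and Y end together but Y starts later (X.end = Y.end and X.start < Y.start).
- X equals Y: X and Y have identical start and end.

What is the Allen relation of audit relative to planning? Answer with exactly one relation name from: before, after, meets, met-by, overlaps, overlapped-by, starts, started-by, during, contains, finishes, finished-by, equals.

audit = [13:45, 18:10]; planning = [14:40, 15:40].
Compare endpoints: audit.start < planning.start, audit.start < planning.end, audit.end > planning.start, audit.end > planning.end.
That pattern is 'contains'.

contains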